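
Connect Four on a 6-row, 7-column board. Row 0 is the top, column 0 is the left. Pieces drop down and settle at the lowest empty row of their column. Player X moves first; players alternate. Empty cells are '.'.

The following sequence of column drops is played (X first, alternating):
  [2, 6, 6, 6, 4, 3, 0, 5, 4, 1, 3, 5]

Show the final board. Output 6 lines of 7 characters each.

Answer: .......
.......
.......
......O
...XXOX
XOXOXOO

Derivation:
Move 1: X drops in col 2, lands at row 5
Move 2: O drops in col 6, lands at row 5
Move 3: X drops in col 6, lands at row 4
Move 4: O drops in col 6, lands at row 3
Move 5: X drops in col 4, lands at row 5
Move 6: O drops in col 3, lands at row 5
Move 7: X drops in col 0, lands at row 5
Move 8: O drops in col 5, lands at row 5
Move 9: X drops in col 4, lands at row 4
Move 10: O drops in col 1, lands at row 5
Move 11: X drops in col 3, lands at row 4
Move 12: O drops in col 5, lands at row 4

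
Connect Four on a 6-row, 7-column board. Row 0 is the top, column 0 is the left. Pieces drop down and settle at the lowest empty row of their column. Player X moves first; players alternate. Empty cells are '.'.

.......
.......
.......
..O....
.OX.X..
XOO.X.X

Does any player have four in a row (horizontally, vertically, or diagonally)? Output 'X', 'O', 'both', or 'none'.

none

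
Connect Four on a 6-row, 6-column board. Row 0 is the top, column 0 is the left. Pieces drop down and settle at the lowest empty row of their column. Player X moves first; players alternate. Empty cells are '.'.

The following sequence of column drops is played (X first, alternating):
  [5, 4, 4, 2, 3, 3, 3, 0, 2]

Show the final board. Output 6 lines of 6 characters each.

Move 1: X drops in col 5, lands at row 5
Move 2: O drops in col 4, lands at row 5
Move 3: X drops in col 4, lands at row 4
Move 4: O drops in col 2, lands at row 5
Move 5: X drops in col 3, lands at row 5
Move 6: O drops in col 3, lands at row 4
Move 7: X drops in col 3, lands at row 3
Move 8: O drops in col 0, lands at row 5
Move 9: X drops in col 2, lands at row 4

Answer: ......
......
......
...X..
..XOX.
O.OXOX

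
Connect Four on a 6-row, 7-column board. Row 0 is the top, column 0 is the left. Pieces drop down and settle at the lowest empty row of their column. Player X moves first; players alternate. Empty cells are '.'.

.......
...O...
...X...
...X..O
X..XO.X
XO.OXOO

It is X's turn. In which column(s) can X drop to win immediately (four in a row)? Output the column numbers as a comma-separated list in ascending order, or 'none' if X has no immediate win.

col 0: drop X → no win
col 1: drop X → no win
col 2: drop X → no win
col 3: drop X → no win
col 4: drop X → no win
col 5: drop X → no win
col 6: drop X → no win

Answer: none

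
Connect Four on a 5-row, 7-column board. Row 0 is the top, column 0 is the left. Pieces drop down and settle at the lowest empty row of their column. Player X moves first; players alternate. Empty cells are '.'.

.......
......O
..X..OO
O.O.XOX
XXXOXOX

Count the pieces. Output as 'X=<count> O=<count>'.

X=8 O=8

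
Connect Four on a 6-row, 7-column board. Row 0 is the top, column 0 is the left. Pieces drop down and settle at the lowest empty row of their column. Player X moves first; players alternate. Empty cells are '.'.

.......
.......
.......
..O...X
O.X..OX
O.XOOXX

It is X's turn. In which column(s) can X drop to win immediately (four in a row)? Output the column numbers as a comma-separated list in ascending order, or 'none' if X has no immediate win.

Answer: 6

Derivation:
col 0: drop X → no win
col 1: drop X → no win
col 2: drop X → no win
col 3: drop X → no win
col 4: drop X → no win
col 5: drop X → no win
col 6: drop X → WIN!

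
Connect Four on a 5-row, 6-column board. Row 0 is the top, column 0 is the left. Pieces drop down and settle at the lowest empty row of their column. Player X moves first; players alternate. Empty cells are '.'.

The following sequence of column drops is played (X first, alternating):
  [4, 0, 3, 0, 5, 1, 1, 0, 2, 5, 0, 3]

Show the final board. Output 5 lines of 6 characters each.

Answer: ......
X.....
O.....
OX.O.O
OOXXXX

Derivation:
Move 1: X drops in col 4, lands at row 4
Move 2: O drops in col 0, lands at row 4
Move 3: X drops in col 3, lands at row 4
Move 4: O drops in col 0, lands at row 3
Move 5: X drops in col 5, lands at row 4
Move 6: O drops in col 1, lands at row 4
Move 7: X drops in col 1, lands at row 3
Move 8: O drops in col 0, lands at row 2
Move 9: X drops in col 2, lands at row 4
Move 10: O drops in col 5, lands at row 3
Move 11: X drops in col 0, lands at row 1
Move 12: O drops in col 3, lands at row 3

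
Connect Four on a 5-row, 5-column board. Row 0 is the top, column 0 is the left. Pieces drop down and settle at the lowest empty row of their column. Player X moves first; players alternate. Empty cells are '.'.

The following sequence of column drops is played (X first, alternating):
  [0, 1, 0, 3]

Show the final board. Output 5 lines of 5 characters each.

Answer: .....
.....
.....
X....
XO.O.

Derivation:
Move 1: X drops in col 0, lands at row 4
Move 2: O drops in col 1, lands at row 4
Move 3: X drops in col 0, lands at row 3
Move 4: O drops in col 3, lands at row 4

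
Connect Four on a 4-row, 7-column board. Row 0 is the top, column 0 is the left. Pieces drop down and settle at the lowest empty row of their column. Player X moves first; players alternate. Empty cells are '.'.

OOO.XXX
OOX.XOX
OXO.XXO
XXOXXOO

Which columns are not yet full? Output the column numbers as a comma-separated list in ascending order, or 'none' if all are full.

Answer: 3

Derivation:
col 0: top cell = 'O' → FULL
col 1: top cell = 'O' → FULL
col 2: top cell = 'O' → FULL
col 3: top cell = '.' → open
col 4: top cell = 'X' → FULL
col 5: top cell = 'X' → FULL
col 6: top cell = 'X' → FULL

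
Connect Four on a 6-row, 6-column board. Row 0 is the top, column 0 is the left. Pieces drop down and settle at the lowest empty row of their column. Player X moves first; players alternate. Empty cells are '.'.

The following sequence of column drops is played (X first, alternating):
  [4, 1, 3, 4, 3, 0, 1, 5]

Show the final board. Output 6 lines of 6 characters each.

Move 1: X drops in col 4, lands at row 5
Move 2: O drops in col 1, lands at row 5
Move 3: X drops in col 3, lands at row 5
Move 4: O drops in col 4, lands at row 4
Move 5: X drops in col 3, lands at row 4
Move 6: O drops in col 0, lands at row 5
Move 7: X drops in col 1, lands at row 4
Move 8: O drops in col 5, lands at row 5

Answer: ......
......
......
......
.X.XO.
OO.XXO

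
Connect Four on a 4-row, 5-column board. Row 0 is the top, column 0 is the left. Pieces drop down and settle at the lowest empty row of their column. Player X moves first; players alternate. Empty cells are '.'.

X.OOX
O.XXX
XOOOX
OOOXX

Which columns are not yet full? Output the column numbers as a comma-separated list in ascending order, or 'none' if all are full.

Answer: 1

Derivation:
col 0: top cell = 'X' → FULL
col 1: top cell = '.' → open
col 2: top cell = 'O' → FULL
col 3: top cell = 'O' → FULL
col 4: top cell = 'X' → FULL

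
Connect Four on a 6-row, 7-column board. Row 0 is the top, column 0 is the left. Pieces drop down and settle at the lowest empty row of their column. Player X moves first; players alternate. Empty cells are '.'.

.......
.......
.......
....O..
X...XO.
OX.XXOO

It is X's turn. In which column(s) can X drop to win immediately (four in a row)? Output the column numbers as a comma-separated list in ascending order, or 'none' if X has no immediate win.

Answer: 2

Derivation:
col 0: drop X → no win
col 1: drop X → no win
col 2: drop X → WIN!
col 3: drop X → no win
col 4: drop X → no win
col 5: drop X → no win
col 6: drop X → no win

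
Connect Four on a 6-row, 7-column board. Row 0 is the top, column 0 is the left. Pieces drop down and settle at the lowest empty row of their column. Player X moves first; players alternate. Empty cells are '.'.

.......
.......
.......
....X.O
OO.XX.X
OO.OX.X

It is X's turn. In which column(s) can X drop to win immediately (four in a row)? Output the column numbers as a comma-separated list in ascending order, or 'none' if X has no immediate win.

Answer: 4

Derivation:
col 0: drop X → no win
col 1: drop X → no win
col 2: drop X → no win
col 3: drop X → no win
col 4: drop X → WIN!
col 5: drop X → no win
col 6: drop X → no win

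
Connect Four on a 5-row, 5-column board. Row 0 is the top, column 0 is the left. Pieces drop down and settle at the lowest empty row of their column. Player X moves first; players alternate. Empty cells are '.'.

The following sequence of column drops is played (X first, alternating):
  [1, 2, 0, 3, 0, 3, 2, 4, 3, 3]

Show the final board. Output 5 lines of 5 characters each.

Answer: .....
...O.
...X.
X.XO.
XXOOO

Derivation:
Move 1: X drops in col 1, lands at row 4
Move 2: O drops in col 2, lands at row 4
Move 3: X drops in col 0, lands at row 4
Move 4: O drops in col 3, lands at row 4
Move 5: X drops in col 0, lands at row 3
Move 6: O drops in col 3, lands at row 3
Move 7: X drops in col 2, lands at row 3
Move 8: O drops in col 4, lands at row 4
Move 9: X drops in col 3, lands at row 2
Move 10: O drops in col 3, lands at row 1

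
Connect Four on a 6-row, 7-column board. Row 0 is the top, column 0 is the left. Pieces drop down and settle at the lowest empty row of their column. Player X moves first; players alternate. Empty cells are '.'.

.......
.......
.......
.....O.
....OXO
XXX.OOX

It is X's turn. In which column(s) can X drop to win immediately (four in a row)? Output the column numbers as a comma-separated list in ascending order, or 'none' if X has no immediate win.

col 0: drop X → no win
col 1: drop X → no win
col 2: drop X → no win
col 3: drop X → WIN!
col 4: drop X → no win
col 5: drop X → no win
col 6: drop X → no win

Answer: 3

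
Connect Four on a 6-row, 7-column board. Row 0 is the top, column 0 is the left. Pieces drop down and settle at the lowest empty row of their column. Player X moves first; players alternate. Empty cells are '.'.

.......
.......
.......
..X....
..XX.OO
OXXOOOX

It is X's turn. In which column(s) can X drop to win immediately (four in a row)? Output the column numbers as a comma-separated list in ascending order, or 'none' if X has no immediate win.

Answer: 2

Derivation:
col 0: drop X → no win
col 1: drop X → no win
col 2: drop X → WIN!
col 3: drop X → no win
col 4: drop X → no win
col 5: drop X → no win
col 6: drop X → no win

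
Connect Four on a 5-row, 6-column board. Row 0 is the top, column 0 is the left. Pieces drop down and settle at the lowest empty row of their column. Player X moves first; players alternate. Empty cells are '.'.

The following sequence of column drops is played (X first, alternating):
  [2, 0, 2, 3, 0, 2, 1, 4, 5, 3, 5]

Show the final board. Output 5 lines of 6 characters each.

Move 1: X drops in col 2, lands at row 4
Move 2: O drops in col 0, lands at row 4
Move 3: X drops in col 2, lands at row 3
Move 4: O drops in col 3, lands at row 4
Move 5: X drops in col 0, lands at row 3
Move 6: O drops in col 2, lands at row 2
Move 7: X drops in col 1, lands at row 4
Move 8: O drops in col 4, lands at row 4
Move 9: X drops in col 5, lands at row 4
Move 10: O drops in col 3, lands at row 3
Move 11: X drops in col 5, lands at row 3

Answer: ......
......
..O...
X.XO.X
OXXOOX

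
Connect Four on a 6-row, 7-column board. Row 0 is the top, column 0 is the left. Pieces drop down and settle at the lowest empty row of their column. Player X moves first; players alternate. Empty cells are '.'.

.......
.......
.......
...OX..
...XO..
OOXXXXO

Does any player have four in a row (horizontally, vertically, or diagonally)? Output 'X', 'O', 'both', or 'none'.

X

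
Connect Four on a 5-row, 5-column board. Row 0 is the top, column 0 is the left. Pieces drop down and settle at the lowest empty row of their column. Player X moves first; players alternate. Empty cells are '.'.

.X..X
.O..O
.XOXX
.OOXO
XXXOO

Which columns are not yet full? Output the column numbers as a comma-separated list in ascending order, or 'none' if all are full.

Answer: 0,2,3

Derivation:
col 0: top cell = '.' → open
col 1: top cell = 'X' → FULL
col 2: top cell = '.' → open
col 3: top cell = '.' → open
col 4: top cell = 'X' → FULL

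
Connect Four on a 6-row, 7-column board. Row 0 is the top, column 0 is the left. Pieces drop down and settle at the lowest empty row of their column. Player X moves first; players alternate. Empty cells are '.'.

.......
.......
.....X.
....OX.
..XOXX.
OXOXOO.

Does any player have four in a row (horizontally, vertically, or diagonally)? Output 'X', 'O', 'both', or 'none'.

none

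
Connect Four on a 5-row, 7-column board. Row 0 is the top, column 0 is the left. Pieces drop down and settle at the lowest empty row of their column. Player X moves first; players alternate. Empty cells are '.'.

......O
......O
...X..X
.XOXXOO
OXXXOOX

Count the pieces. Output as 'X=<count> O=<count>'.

X=9 O=8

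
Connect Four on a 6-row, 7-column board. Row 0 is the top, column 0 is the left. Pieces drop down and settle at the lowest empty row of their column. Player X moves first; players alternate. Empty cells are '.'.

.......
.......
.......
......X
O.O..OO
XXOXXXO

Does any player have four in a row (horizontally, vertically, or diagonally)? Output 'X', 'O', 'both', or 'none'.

none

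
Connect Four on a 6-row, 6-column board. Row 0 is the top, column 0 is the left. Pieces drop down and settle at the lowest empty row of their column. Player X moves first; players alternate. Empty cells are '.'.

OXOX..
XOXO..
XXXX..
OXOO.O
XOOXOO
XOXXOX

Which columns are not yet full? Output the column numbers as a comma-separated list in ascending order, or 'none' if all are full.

col 0: top cell = 'O' → FULL
col 1: top cell = 'X' → FULL
col 2: top cell = 'O' → FULL
col 3: top cell = 'X' → FULL
col 4: top cell = '.' → open
col 5: top cell = '.' → open

Answer: 4,5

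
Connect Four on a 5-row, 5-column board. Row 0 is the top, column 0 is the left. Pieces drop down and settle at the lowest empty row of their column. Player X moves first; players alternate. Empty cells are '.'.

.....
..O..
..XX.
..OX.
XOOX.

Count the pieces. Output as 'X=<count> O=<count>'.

X=5 O=4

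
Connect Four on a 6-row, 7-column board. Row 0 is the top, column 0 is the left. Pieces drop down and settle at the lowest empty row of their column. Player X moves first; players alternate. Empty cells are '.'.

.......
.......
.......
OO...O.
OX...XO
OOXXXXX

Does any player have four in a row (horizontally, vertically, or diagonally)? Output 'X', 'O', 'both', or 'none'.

X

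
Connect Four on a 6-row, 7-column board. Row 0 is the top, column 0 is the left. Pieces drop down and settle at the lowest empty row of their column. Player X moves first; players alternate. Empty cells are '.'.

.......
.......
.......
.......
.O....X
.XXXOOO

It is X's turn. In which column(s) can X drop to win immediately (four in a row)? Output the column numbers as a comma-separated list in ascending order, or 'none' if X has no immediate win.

Answer: 0

Derivation:
col 0: drop X → WIN!
col 1: drop X → no win
col 2: drop X → no win
col 3: drop X → no win
col 4: drop X → no win
col 5: drop X → no win
col 6: drop X → no win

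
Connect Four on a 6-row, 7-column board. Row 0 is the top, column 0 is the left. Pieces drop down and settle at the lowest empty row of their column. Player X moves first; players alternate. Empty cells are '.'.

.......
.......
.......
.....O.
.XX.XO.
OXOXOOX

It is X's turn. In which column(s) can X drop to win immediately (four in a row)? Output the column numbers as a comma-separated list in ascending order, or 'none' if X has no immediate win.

col 0: drop X → no win
col 1: drop X → no win
col 2: drop X → no win
col 3: drop X → WIN!
col 4: drop X → no win
col 5: drop X → no win
col 6: drop X → no win

Answer: 3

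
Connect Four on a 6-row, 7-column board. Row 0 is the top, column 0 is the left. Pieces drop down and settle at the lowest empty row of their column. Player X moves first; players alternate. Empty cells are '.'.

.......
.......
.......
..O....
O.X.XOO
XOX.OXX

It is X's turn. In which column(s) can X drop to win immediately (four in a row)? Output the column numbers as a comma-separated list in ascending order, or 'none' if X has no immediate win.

Answer: none

Derivation:
col 0: drop X → no win
col 1: drop X → no win
col 2: drop X → no win
col 3: drop X → no win
col 4: drop X → no win
col 5: drop X → no win
col 6: drop X → no win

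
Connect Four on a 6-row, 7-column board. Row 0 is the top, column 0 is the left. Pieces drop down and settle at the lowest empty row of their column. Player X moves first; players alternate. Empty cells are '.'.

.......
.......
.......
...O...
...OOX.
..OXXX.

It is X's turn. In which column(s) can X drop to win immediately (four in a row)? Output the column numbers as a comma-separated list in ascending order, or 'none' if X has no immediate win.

col 0: drop X → no win
col 1: drop X → no win
col 2: drop X → no win
col 3: drop X → no win
col 4: drop X → no win
col 5: drop X → no win
col 6: drop X → WIN!

Answer: 6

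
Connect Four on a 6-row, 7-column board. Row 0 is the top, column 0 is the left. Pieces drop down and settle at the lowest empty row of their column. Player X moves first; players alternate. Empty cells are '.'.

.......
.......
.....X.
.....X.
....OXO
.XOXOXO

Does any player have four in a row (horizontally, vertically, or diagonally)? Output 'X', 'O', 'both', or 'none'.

X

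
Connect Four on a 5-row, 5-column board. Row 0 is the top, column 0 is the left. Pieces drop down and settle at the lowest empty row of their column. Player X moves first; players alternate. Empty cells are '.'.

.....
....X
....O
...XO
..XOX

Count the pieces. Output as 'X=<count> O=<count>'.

X=4 O=3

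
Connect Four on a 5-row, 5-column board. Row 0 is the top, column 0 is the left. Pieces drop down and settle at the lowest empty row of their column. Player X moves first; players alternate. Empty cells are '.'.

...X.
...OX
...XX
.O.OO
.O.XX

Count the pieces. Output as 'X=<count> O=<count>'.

X=6 O=5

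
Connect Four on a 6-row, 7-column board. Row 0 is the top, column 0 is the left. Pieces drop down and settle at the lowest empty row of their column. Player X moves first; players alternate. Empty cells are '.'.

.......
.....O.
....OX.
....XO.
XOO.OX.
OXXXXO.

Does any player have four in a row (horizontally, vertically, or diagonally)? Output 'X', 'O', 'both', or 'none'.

X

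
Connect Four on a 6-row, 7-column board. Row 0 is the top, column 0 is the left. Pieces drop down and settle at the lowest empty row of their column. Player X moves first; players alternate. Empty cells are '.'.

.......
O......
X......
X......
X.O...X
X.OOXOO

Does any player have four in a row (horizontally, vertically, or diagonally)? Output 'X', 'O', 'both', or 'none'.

X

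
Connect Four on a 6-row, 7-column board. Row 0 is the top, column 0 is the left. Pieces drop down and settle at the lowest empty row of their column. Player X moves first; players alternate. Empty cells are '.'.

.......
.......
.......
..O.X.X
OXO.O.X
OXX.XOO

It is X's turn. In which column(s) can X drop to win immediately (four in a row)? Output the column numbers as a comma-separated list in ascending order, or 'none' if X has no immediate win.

col 0: drop X → no win
col 1: drop X → no win
col 2: drop X → no win
col 3: drop X → WIN!
col 4: drop X → no win
col 5: drop X → no win
col 6: drop X → no win

Answer: 3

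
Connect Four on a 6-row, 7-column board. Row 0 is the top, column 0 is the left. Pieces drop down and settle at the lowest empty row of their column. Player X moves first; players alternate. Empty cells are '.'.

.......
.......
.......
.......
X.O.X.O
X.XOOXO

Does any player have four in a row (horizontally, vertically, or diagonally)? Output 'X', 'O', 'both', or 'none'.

none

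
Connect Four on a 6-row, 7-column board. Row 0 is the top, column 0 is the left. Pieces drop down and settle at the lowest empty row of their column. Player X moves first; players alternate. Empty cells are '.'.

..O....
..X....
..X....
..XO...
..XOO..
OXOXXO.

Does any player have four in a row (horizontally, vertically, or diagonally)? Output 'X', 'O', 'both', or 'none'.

X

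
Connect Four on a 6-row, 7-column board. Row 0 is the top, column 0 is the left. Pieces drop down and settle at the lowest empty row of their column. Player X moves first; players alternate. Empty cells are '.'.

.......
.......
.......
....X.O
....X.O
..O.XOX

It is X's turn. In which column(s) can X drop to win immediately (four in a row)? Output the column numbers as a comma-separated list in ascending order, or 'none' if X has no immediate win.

Answer: 4

Derivation:
col 0: drop X → no win
col 1: drop X → no win
col 2: drop X → no win
col 3: drop X → no win
col 4: drop X → WIN!
col 5: drop X → no win
col 6: drop X → no win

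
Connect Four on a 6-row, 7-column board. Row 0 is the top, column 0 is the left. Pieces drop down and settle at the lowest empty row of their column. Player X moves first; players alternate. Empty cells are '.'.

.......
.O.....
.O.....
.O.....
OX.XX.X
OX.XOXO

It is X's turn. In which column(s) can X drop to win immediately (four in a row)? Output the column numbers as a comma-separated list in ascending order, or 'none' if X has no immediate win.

Answer: 5

Derivation:
col 0: drop X → no win
col 1: drop X → no win
col 2: drop X → no win
col 3: drop X → no win
col 4: drop X → no win
col 5: drop X → WIN!
col 6: drop X → no win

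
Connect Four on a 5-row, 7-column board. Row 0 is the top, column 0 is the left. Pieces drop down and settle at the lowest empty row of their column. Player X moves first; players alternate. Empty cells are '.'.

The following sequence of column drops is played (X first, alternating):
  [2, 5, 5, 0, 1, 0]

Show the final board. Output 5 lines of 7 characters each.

Answer: .......
.......
.......
O....X.
OXX..O.

Derivation:
Move 1: X drops in col 2, lands at row 4
Move 2: O drops in col 5, lands at row 4
Move 3: X drops in col 5, lands at row 3
Move 4: O drops in col 0, lands at row 4
Move 5: X drops in col 1, lands at row 4
Move 6: O drops in col 0, lands at row 3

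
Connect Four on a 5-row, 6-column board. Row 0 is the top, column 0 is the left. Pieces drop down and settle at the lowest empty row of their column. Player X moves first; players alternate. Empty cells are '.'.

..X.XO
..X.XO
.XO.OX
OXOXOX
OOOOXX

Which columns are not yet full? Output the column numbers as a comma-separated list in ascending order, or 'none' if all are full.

Answer: 0,1,3

Derivation:
col 0: top cell = '.' → open
col 1: top cell = '.' → open
col 2: top cell = 'X' → FULL
col 3: top cell = '.' → open
col 4: top cell = 'X' → FULL
col 5: top cell = 'O' → FULL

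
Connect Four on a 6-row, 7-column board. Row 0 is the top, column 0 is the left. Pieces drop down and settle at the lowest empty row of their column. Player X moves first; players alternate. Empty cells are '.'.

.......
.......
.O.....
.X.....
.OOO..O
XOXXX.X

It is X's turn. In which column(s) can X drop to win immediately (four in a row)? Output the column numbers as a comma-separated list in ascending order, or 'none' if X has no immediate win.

col 0: drop X → no win
col 1: drop X → no win
col 2: drop X → no win
col 3: drop X → no win
col 4: drop X → no win
col 5: drop X → WIN!
col 6: drop X → no win

Answer: 5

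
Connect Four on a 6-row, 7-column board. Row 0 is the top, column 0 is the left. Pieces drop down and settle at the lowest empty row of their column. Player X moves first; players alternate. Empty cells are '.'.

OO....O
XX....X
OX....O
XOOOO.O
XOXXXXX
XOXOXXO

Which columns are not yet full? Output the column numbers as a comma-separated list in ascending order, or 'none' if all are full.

Answer: 2,3,4,5

Derivation:
col 0: top cell = 'O' → FULL
col 1: top cell = 'O' → FULL
col 2: top cell = '.' → open
col 3: top cell = '.' → open
col 4: top cell = '.' → open
col 5: top cell = '.' → open
col 6: top cell = 'O' → FULL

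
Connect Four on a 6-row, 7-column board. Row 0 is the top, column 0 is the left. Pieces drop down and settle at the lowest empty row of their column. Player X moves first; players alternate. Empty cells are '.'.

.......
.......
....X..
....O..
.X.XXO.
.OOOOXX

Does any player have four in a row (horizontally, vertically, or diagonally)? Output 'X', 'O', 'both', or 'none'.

O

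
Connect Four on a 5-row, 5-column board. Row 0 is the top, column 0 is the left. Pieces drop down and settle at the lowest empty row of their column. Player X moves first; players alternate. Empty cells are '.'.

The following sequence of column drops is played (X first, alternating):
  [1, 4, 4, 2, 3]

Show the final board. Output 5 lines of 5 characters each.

Move 1: X drops in col 1, lands at row 4
Move 2: O drops in col 4, lands at row 4
Move 3: X drops in col 4, lands at row 3
Move 4: O drops in col 2, lands at row 4
Move 5: X drops in col 3, lands at row 4

Answer: .....
.....
.....
....X
.XOXO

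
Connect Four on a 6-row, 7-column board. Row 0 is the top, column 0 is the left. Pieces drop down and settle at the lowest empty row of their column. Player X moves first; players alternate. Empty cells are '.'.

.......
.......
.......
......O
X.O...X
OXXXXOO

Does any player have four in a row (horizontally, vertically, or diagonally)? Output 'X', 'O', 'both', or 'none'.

X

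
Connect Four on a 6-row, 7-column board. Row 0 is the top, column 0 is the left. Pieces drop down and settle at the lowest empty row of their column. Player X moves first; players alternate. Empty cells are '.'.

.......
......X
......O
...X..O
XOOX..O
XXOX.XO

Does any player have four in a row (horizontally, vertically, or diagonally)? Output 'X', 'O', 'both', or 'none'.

O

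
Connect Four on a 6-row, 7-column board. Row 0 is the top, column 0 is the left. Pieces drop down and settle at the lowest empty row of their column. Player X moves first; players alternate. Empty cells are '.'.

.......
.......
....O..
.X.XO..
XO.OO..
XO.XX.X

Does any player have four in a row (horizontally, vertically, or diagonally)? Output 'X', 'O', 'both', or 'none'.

none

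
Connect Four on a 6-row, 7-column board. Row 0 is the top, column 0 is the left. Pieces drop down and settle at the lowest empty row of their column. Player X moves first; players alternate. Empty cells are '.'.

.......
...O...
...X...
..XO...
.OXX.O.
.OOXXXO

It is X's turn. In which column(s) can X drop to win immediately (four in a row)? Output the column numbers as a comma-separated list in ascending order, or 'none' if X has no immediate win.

Answer: none

Derivation:
col 0: drop X → no win
col 1: drop X → no win
col 2: drop X → no win
col 3: drop X → no win
col 4: drop X → no win
col 5: drop X → no win
col 6: drop X → no win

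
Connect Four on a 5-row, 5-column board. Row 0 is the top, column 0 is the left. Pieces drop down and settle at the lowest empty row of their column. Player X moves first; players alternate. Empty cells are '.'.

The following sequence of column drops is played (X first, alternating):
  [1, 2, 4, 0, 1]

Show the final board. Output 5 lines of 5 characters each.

Move 1: X drops in col 1, lands at row 4
Move 2: O drops in col 2, lands at row 4
Move 3: X drops in col 4, lands at row 4
Move 4: O drops in col 0, lands at row 4
Move 5: X drops in col 1, lands at row 3

Answer: .....
.....
.....
.X...
OXO.X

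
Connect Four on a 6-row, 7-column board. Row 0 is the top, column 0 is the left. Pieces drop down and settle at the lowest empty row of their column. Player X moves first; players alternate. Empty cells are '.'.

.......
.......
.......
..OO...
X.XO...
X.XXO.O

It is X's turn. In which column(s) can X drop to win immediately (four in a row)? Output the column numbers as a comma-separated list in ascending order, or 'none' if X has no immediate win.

col 0: drop X → no win
col 1: drop X → WIN!
col 2: drop X → no win
col 3: drop X → no win
col 4: drop X → no win
col 5: drop X → no win
col 6: drop X → no win

Answer: 1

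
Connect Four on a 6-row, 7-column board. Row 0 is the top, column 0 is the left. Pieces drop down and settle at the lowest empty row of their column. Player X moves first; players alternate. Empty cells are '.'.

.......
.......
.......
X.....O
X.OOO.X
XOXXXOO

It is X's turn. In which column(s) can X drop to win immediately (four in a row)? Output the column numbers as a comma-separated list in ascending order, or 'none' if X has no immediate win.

col 0: drop X → WIN!
col 1: drop X → no win
col 2: drop X → no win
col 3: drop X → no win
col 4: drop X → no win
col 5: drop X → no win
col 6: drop X → no win

Answer: 0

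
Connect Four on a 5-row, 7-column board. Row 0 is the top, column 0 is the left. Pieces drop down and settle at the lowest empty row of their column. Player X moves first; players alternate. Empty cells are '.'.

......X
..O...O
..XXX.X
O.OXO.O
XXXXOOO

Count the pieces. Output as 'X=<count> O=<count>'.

X=10 O=9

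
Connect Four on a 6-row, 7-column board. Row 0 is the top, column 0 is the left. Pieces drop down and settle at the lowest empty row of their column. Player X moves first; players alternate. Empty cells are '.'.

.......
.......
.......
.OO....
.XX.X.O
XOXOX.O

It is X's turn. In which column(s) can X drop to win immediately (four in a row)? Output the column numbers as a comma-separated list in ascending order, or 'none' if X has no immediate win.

col 0: drop X → no win
col 1: drop X → no win
col 2: drop X → no win
col 3: drop X → WIN!
col 4: drop X → no win
col 5: drop X → no win
col 6: drop X → no win

Answer: 3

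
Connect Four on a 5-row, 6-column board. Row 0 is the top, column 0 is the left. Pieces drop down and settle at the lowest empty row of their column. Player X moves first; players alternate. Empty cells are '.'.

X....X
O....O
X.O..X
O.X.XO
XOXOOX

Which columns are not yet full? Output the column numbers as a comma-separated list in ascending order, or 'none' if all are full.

Answer: 1,2,3,4

Derivation:
col 0: top cell = 'X' → FULL
col 1: top cell = '.' → open
col 2: top cell = '.' → open
col 3: top cell = '.' → open
col 4: top cell = '.' → open
col 5: top cell = 'X' → FULL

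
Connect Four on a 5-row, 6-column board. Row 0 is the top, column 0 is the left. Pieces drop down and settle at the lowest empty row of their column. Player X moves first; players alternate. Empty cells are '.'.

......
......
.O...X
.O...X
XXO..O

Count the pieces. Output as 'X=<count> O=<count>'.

X=4 O=4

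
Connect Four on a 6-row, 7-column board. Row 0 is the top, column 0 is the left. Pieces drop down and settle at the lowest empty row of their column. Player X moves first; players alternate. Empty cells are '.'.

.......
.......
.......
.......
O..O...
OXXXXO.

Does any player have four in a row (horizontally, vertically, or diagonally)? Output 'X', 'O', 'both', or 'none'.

X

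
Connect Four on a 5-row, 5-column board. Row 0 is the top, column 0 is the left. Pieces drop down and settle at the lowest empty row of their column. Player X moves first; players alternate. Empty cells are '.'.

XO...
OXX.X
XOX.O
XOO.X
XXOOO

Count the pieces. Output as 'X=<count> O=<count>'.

X=10 O=9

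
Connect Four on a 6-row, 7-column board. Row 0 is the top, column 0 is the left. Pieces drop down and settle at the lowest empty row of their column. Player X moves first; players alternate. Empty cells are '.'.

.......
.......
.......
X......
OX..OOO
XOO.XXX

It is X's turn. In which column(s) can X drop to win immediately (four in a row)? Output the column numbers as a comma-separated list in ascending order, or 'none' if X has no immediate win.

Answer: 3

Derivation:
col 0: drop X → no win
col 1: drop X → no win
col 2: drop X → no win
col 3: drop X → WIN!
col 4: drop X → no win
col 5: drop X → no win
col 6: drop X → no win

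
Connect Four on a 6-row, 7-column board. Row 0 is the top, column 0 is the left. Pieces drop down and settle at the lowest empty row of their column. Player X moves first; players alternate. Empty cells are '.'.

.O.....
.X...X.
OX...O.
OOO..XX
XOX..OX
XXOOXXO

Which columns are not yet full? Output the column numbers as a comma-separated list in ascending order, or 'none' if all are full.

Answer: 0,2,3,4,5,6

Derivation:
col 0: top cell = '.' → open
col 1: top cell = 'O' → FULL
col 2: top cell = '.' → open
col 3: top cell = '.' → open
col 4: top cell = '.' → open
col 5: top cell = '.' → open
col 6: top cell = '.' → open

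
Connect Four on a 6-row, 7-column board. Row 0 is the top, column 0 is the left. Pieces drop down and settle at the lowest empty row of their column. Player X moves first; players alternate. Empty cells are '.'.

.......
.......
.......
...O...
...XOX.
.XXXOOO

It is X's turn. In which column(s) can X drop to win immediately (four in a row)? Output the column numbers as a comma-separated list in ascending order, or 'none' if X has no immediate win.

Answer: 0

Derivation:
col 0: drop X → WIN!
col 1: drop X → no win
col 2: drop X → no win
col 3: drop X → no win
col 4: drop X → no win
col 5: drop X → no win
col 6: drop X → no win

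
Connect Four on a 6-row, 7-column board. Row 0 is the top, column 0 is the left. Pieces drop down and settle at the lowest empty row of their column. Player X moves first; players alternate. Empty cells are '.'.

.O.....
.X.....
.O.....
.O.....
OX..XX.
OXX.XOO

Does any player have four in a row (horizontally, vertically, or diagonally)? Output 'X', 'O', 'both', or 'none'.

none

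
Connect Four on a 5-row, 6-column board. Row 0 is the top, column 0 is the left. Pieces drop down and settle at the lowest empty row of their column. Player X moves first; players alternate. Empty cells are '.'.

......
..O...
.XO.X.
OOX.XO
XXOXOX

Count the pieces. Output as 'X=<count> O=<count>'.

X=8 O=7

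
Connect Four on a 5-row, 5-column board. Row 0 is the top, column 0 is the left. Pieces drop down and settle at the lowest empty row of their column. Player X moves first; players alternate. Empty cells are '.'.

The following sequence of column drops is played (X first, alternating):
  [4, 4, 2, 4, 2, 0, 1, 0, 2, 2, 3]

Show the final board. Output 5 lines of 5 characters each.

Answer: .....
..O..
..X.O
O.X.O
OXXXX

Derivation:
Move 1: X drops in col 4, lands at row 4
Move 2: O drops in col 4, lands at row 3
Move 3: X drops in col 2, lands at row 4
Move 4: O drops in col 4, lands at row 2
Move 5: X drops in col 2, lands at row 3
Move 6: O drops in col 0, lands at row 4
Move 7: X drops in col 1, lands at row 4
Move 8: O drops in col 0, lands at row 3
Move 9: X drops in col 2, lands at row 2
Move 10: O drops in col 2, lands at row 1
Move 11: X drops in col 3, lands at row 4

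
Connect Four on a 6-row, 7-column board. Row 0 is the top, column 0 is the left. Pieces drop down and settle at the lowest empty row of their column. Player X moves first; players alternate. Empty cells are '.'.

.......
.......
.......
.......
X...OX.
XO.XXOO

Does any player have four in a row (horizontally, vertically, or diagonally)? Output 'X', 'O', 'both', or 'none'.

none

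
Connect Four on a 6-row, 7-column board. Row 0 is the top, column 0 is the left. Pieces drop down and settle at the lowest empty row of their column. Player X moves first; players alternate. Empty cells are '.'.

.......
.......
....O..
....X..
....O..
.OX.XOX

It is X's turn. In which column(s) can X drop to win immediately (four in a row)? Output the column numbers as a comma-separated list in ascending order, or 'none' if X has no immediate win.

col 0: drop X → no win
col 1: drop X → no win
col 2: drop X → no win
col 3: drop X → no win
col 4: drop X → no win
col 5: drop X → no win
col 6: drop X → no win

Answer: none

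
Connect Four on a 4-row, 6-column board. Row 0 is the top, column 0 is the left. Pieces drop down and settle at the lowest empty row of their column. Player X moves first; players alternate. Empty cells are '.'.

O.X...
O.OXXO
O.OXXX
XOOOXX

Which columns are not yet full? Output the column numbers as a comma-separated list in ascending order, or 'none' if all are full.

col 0: top cell = 'O' → FULL
col 1: top cell = '.' → open
col 2: top cell = 'X' → FULL
col 3: top cell = '.' → open
col 4: top cell = '.' → open
col 5: top cell = '.' → open

Answer: 1,3,4,5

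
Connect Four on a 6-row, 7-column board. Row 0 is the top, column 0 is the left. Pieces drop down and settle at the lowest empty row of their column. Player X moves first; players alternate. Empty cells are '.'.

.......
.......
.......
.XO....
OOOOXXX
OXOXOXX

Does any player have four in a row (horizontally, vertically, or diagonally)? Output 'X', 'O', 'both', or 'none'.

O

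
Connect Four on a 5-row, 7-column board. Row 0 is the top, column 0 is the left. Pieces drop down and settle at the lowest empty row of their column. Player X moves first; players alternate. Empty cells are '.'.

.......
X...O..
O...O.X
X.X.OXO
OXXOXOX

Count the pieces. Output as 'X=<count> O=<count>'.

X=9 O=8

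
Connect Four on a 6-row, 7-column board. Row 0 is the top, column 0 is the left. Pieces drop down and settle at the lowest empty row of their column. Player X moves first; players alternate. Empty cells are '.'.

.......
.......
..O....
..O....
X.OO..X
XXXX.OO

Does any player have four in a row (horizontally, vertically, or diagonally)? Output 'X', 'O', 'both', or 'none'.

X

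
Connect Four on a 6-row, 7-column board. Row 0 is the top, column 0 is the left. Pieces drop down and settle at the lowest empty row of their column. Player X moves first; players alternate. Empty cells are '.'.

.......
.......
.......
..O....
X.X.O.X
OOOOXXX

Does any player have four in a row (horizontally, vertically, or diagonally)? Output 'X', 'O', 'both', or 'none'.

O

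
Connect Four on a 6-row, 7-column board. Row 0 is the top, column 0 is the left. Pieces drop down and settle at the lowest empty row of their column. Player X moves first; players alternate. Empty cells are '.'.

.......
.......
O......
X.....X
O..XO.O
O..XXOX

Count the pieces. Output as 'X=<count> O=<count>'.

X=6 O=6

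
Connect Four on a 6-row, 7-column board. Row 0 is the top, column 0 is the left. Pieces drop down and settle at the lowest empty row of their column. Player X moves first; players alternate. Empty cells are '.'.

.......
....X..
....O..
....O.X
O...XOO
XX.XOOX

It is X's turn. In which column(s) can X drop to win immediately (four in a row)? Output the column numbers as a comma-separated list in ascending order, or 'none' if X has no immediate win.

col 0: drop X → no win
col 1: drop X → no win
col 2: drop X → WIN!
col 3: drop X → no win
col 4: drop X → no win
col 5: drop X → no win
col 6: drop X → no win

Answer: 2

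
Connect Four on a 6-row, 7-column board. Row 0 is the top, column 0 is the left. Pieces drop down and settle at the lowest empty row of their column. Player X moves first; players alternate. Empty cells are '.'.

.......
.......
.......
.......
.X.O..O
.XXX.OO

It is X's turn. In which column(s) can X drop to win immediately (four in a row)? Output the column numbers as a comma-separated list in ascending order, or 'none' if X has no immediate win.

col 0: drop X → WIN!
col 1: drop X → no win
col 2: drop X → no win
col 3: drop X → no win
col 4: drop X → WIN!
col 5: drop X → no win
col 6: drop X → no win

Answer: 0,4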